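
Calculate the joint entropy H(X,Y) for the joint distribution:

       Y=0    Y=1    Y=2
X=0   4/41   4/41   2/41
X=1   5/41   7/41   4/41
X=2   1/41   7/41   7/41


H(X,Y) = -Σ p(x,y) log₂ p(x,y)
  p(0,0)=4/41: -0.0976 × log₂(0.0976) = 0.3276
  p(0,1)=4/41: -0.0976 × log₂(0.0976) = 0.3276
  p(0,2)=2/41: -0.0488 × log₂(0.0488) = 0.2126
  p(1,0)=5/41: -0.1220 × log₂(0.1220) = 0.3702
  p(1,1)=7/41: -0.1707 × log₂(0.1707) = 0.4354
  p(1,2)=4/41: -0.0976 × log₂(0.0976) = 0.3276
  p(2,0)=1/41: -0.0244 × log₂(0.0244) = 0.1307
  p(2,1)=7/41: -0.1707 × log₂(0.1707) = 0.4354
  p(2,2)=7/41: -0.1707 × log₂(0.1707) = 0.4354
H(X,Y) = 3.0023 bits


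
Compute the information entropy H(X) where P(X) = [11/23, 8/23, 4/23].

H(X) = -Σ p(x) log₂ p(x)
  -11/23 × log₂(11/23) = 0.5089
  -8/23 × log₂(8/23) = 0.5299
  -4/23 × log₂(4/23) = 0.4389
H(X) = 1.4777 bits


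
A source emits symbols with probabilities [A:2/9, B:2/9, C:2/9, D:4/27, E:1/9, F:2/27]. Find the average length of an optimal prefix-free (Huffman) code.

Huffman tree construction:
Combine smallest probabilities repeatedly
Resulting codes:
  A: 00 (length 2)
  B: 01 (length 2)
  C: 10 (length 2)
  D: 110 (length 3)
  E: 1111 (length 4)
  F: 1110 (length 4)
Average length = Σ p(s) × length(s) = 2.5185 bits


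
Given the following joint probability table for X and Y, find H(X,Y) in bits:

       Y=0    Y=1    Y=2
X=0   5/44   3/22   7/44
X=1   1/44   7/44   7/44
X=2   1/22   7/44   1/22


H(X,Y) = -Σ p(x,y) log₂ p(x,y)
  p(0,0)=5/44: -0.1136 × log₂(0.1136) = 0.3565
  p(0,1)=3/22: -0.1364 × log₂(0.1364) = 0.3920
  p(0,2)=7/44: -0.1591 × log₂(0.1591) = 0.4219
  p(1,0)=1/44: -0.0227 × log₂(0.0227) = 0.1241
  p(1,1)=7/44: -0.1591 × log₂(0.1591) = 0.4219
  p(1,2)=7/44: -0.1591 × log₂(0.1591) = 0.4219
  p(2,0)=1/22: -0.0455 × log₂(0.0455) = 0.2027
  p(2,1)=7/44: -0.1591 × log₂(0.1591) = 0.4219
  p(2,2)=1/22: -0.0455 × log₂(0.0455) = 0.2027
H(X,Y) = 2.9657 bits


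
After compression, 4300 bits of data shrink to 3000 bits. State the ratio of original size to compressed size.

Compression ratio = Original / Compressed
= 4300 / 3000 = 1.43:1


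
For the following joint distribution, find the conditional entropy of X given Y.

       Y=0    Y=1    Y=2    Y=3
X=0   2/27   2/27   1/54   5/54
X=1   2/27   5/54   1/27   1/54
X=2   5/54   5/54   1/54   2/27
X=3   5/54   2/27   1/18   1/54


H(X|Y) = Σ_y p(y) H(X|Y=y)
  p(Y=0) = 1/3, H(X|Y=0) = 1.9911
  p(Y=1) = 1/3, H(X|Y=1) = 1.9911
  p(Y=2) = 7/54, H(X|Y=2) = 1.8424
  p(Y=3) = 11/54, H(X|Y=3) = 1.6767
H(X|Y) = 0.3333×1.9911 + 0.3333×1.9911 + 0.1296×1.8424 + 0.2037×1.6767 = 1.9078 bits


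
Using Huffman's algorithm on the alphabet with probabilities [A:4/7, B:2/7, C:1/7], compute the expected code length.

Huffman tree construction:
Combine smallest probabilities repeatedly
Resulting codes:
  A: 1 (length 1)
  B: 01 (length 2)
  C: 00 (length 2)
Average length = Σ p(s) × length(s) = 1.4286 bits


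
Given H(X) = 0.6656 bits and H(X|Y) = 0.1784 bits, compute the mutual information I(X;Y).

I(X;Y) = H(X) - H(X|Y)
I(X;Y) = 0.6656 - 0.1784 = 0.4872 bits


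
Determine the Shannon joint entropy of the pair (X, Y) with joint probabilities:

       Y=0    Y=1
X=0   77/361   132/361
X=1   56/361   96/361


H(X,Y) = -Σ p(x,y) log₂ p(x,y)
  p(0,0)=77/361: -0.2133 × log₂(0.2133) = 0.4755
  p(0,1)=132/361: -0.3657 × log₂(0.3657) = 0.5307
  p(1,0)=56/361: -0.1551 × log₂(0.1551) = 0.4171
  p(1,1)=96/361: -0.2659 × log₂(0.2659) = 0.5082
H(X,Y) = 1.9314 bits


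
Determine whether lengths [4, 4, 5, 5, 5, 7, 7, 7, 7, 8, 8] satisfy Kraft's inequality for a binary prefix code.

Kraft inequality: Σ 2^(-l_i) ≤ 1 for prefix-free code
Calculating: 2^(-4) + 2^(-4) + 2^(-5) + 2^(-5) + 2^(-5) + 2^(-7) + 2^(-7) + 2^(-7) + 2^(-7) + 2^(-8) + 2^(-8)
= 0.0625 + 0.0625 + 0.03125 + 0.03125 + 0.03125 + 0.0078125 + 0.0078125 + 0.0078125 + 0.0078125 + 0.00390625 + 0.00390625
= 0.2578
Since 0.2578 ≤ 1, prefix-free code exists


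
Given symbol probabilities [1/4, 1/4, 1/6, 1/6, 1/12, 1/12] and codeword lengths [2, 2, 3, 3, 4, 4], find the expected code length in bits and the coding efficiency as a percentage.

Average length L = Σ p_i × l_i = 2.6667 bits
Entropy H = 2.4591 bits
Efficiency η = H/L × 100% = 92.22%


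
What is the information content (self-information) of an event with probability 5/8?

Information content I(x) = -log₂(p(x))
I = -log₂(5/8) = -log₂(0.6250)
I = 0.6781 bits


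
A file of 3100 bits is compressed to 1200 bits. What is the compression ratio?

Compression ratio = Original / Compressed
= 3100 / 1200 = 2.58:1


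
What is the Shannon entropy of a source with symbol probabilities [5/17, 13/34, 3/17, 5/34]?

H(X) = -Σ p(x) log₂ p(x)
  -5/17 × log₂(5/17) = 0.5193
  -13/34 × log₂(13/34) = 0.5303
  -3/17 × log₂(3/17) = 0.4416
  -5/34 × log₂(5/34) = 0.4067
H(X) = 1.8979 bits


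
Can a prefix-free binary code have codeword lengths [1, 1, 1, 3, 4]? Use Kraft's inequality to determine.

Kraft inequality: Σ 2^(-l_i) ≤ 1 for prefix-free code
Calculating: 2^(-1) + 2^(-1) + 2^(-1) + 2^(-3) + 2^(-4)
= 0.5 + 0.5 + 0.5 + 0.125 + 0.0625
= 1.6875
Since 1.6875 > 1, prefix-free code does not exist


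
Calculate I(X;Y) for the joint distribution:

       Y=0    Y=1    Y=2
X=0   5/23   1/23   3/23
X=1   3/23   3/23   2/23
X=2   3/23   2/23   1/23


H(X) = 1.5653, H(Y) = 1.5204, H(X,Y) = 3.0179
I(X;Y) = H(X) + H(Y) - H(X,Y) = 0.0678 bits


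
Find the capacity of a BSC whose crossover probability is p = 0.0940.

For BSC with error probability p:
C = 1 - H(p) where H(p) is binary entropy
H(0.0940) = -0.0940 × log₂(0.0940) - 0.9060 × log₂(0.9060)
H(p) = 0.4497
C = 1 - 0.4497 = 0.5503 bits/use


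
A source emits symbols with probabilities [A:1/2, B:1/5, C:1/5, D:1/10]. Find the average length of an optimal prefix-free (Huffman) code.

Huffman tree construction:
Combine smallest probabilities repeatedly
Resulting codes:
  A: 0 (length 1)
  B: 111 (length 3)
  C: 10 (length 2)
  D: 110 (length 3)
Average length = Σ p(s) × length(s) = 1.8000 bits


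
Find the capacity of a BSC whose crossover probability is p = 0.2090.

For BSC with error probability p:
C = 1 - H(p) where H(p) is binary entropy
H(0.2090) = -0.2090 × log₂(0.2090) - 0.7910 × log₂(0.7910)
H(p) = 0.7396
C = 1 - 0.7396 = 0.2604 bits/use


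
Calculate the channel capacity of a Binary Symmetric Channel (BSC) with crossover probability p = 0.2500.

For BSC with error probability p:
C = 1 - H(p) where H(p) is binary entropy
H(0.2500) = -0.2500 × log₂(0.2500) - 0.7500 × log₂(0.7500)
H(p) = 0.8113
C = 1 - 0.8113 = 0.1887 bits/use


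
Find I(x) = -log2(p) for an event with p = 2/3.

Information content I(x) = -log₂(p(x))
I = -log₂(2/3) = -log₂(0.6667)
I = 0.5850 bits


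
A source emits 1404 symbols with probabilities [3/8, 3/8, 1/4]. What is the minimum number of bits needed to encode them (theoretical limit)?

Entropy H = 1.5613 bits/symbol
Minimum bits = H × n = 1.5613 × 1404
= 2192.03 bits


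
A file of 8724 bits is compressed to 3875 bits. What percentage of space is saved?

Space savings = (1 - Compressed/Original) × 100%
= (1 - 3875/8724) × 100%
= 55.58%


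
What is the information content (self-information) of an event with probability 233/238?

Information content I(x) = -log₂(p(x))
I = -log₂(233/238) = -log₂(0.9790)
I = 0.0306 bits


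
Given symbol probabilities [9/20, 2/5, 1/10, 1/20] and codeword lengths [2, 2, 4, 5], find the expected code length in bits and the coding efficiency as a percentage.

Average length L = Σ p_i × l_i = 2.3500 bits
Entropy H = 1.5955 bits
Efficiency η = H/L × 100% = 67.89%


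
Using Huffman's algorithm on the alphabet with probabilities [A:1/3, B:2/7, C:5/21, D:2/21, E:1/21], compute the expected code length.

Huffman tree construction:
Combine smallest probabilities repeatedly
Resulting codes:
  A: 11 (length 2)
  B: 10 (length 2)
  C: 01 (length 2)
  D: 001 (length 3)
  E: 000 (length 3)
Average length = Σ p(s) × length(s) = 2.1429 bits


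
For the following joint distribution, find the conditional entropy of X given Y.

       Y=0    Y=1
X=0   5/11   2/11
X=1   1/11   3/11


H(X|Y) = Σ_y p(y) H(X|Y=y)
  p(Y=0) = 6/11, H(X|Y=0) = 0.6500
  p(Y=1) = 5/11, H(X|Y=1) = 0.9710
H(X|Y) = 0.5455×0.6500 + 0.4545×0.9710 = 0.7959 bits


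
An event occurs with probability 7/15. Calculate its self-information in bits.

Information content I(x) = -log₂(p(x))
I = -log₂(7/15) = -log₂(0.4667)
I = 1.0995 bits


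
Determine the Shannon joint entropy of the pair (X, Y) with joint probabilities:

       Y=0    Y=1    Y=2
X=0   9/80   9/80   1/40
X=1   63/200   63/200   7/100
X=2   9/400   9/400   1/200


H(X,Y) = -Σ p(x,y) log₂ p(x,y)
  p(0,0)=9/80: -0.1125 × log₂(0.1125) = 0.3546
  p(0,1)=9/80: -0.1125 × log₂(0.1125) = 0.3546
  p(0,2)=1/40: -0.0250 × log₂(0.0250) = 0.1330
  p(1,0)=63/200: -0.3150 × log₂(0.3150) = 0.5250
  p(1,1)=63/200: -0.3150 × log₂(0.3150) = 0.5250
  p(1,2)=7/100: -0.0700 × log₂(0.0700) = 0.2686
  p(2,0)=9/400: -0.0225 × log₂(0.0225) = 0.1232
  p(2,1)=9/400: -0.0225 × log₂(0.0225) = 0.1232
  p(2,2)=1/200: -0.0050 × log₂(0.0050) = 0.0382
H(X,Y) = 2.4453 bits


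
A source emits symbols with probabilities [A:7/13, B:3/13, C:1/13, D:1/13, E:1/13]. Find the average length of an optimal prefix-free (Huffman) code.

Huffman tree construction:
Combine smallest probabilities repeatedly
Resulting codes:
  A: 1 (length 1)
  B: 00 (length 2)
  C: 0110 (length 4)
  D: 0111 (length 4)
  E: 010 (length 3)
Average length = Σ p(s) × length(s) = 1.8462 bits


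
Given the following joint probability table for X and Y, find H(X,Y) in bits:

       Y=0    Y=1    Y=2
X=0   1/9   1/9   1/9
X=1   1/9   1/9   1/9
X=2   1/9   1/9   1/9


H(X,Y) = -Σ p(x,y) log₂ p(x,y)
  p(0,0)=1/9: -0.1111 × log₂(0.1111) = 0.3522
  p(0,1)=1/9: -0.1111 × log₂(0.1111) = 0.3522
  p(0,2)=1/9: -0.1111 × log₂(0.1111) = 0.3522
  p(1,0)=1/9: -0.1111 × log₂(0.1111) = 0.3522
  p(1,1)=1/9: -0.1111 × log₂(0.1111) = 0.3522
  p(1,2)=1/9: -0.1111 × log₂(0.1111) = 0.3522
  p(2,0)=1/9: -0.1111 × log₂(0.1111) = 0.3522
  p(2,1)=1/9: -0.1111 × log₂(0.1111) = 0.3522
  p(2,2)=1/9: -0.1111 × log₂(0.1111) = 0.3522
H(X,Y) = 3.1699 bits


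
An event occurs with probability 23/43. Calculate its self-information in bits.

Information content I(x) = -log₂(p(x))
I = -log₂(23/43) = -log₂(0.5349)
I = 0.9027 bits


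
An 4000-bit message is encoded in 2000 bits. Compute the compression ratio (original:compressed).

Compression ratio = Original / Compressed
= 4000 / 2000 = 2.00:1


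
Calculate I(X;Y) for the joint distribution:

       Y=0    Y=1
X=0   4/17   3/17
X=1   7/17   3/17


H(X) = 0.9774, H(Y) = 0.9367, H(X,Y) = 1.9015
I(X;Y) = H(X) + H(Y) - H(X,Y) = 0.0126 bits


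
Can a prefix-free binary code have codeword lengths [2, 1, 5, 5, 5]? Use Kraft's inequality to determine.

Kraft inequality: Σ 2^(-l_i) ≤ 1 for prefix-free code
Calculating: 2^(-2) + 2^(-1) + 2^(-5) + 2^(-5) + 2^(-5)
= 0.25 + 0.5 + 0.03125 + 0.03125 + 0.03125
= 0.8438
Since 0.8438 ≤ 1, prefix-free code exists


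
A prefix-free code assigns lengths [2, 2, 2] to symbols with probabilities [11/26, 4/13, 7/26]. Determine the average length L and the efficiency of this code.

Average length L = Σ p_i × l_i = 2.0000 bits
Entropy H = 1.5579 bits
Efficiency η = H/L × 100% = 77.90%


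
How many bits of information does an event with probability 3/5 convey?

Information content I(x) = -log₂(p(x))
I = -log₂(3/5) = -log₂(0.6000)
I = 0.7370 bits


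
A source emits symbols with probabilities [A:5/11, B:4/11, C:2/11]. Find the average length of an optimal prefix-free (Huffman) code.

Huffman tree construction:
Combine smallest probabilities repeatedly
Resulting codes:
  A: 0 (length 1)
  B: 11 (length 2)
  C: 10 (length 2)
Average length = Σ p(s) × length(s) = 1.5455 bits


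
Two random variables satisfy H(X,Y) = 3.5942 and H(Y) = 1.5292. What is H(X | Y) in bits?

Chain rule: H(X,Y) = H(X|Y) + H(Y)
H(X|Y) = H(X,Y) - H(Y) = 3.5942 - 1.5292 = 2.065 bits


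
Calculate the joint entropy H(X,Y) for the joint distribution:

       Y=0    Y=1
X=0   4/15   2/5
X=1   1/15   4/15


H(X,Y) = -Σ p(x,y) log₂ p(x,y)
  p(0,0)=4/15: -0.2667 × log₂(0.2667) = 0.5085
  p(0,1)=2/5: -0.4000 × log₂(0.4000) = 0.5288
  p(1,0)=1/15: -0.0667 × log₂(0.0667) = 0.2605
  p(1,1)=4/15: -0.2667 × log₂(0.2667) = 0.5085
H(X,Y) = 1.8062 bits


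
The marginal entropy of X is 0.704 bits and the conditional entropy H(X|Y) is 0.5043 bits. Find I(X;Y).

I(X;Y) = H(X) - H(X|Y)
I(X;Y) = 0.704 - 0.5043 = 0.1997 bits


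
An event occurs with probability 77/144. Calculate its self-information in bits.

Information content I(x) = -log₂(p(x))
I = -log₂(77/144) = -log₂(0.5347)
I = 0.9031 bits


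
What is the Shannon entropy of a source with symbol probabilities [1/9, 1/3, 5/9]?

H(X) = -Σ p(x) log₂ p(x)
  -1/9 × log₂(1/9) = 0.3522
  -1/3 × log₂(1/3) = 0.5283
  -5/9 × log₂(5/9) = 0.4711
H(X) = 1.3516 bits


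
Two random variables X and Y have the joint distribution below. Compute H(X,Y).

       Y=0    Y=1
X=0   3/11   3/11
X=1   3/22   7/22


H(X,Y) = -Σ p(x,y) log₂ p(x,y)
  p(0,0)=3/11: -0.2727 × log₂(0.2727) = 0.5112
  p(0,1)=3/11: -0.2727 × log₂(0.2727) = 0.5112
  p(1,0)=3/22: -0.1364 × log₂(0.1364) = 0.3920
  p(1,1)=7/22: -0.3182 × log₂(0.3182) = 0.5257
H(X,Y) = 1.9401 bits


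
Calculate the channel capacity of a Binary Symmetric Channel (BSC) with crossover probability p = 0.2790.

For BSC with error probability p:
C = 1 - H(p) where H(p) is binary entropy
H(0.2790) = -0.2790 × log₂(0.2790) - 0.7210 × log₂(0.7210)
H(p) = 0.8541
C = 1 - 0.8541 = 0.1459 bits/use


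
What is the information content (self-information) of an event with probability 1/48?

Information content I(x) = -log₂(p(x))
I = -log₂(1/48) = -log₂(0.0208)
I = 5.5850 bits


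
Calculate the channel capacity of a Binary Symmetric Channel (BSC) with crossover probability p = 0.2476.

For BSC with error probability p:
C = 1 - H(p) where H(p) is binary entropy
H(0.2476) = -0.2476 × log₂(0.2476) - 0.7524 × log₂(0.7524)
H(p) = 0.8075
C = 1 - 0.8075 = 0.1925 bits/use


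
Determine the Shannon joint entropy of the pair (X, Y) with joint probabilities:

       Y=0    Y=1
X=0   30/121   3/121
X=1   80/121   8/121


H(X,Y) = -Σ p(x,y) log₂ p(x,y)
  p(0,0)=30/121: -0.2479 × log₂(0.2479) = 0.4988
  p(0,1)=3/121: -0.0248 × log₂(0.0248) = 0.1322
  p(1,0)=80/121: -0.6612 × log₂(0.6612) = 0.3947
  p(1,1)=8/121: -0.0661 × log₂(0.0661) = 0.2591
H(X,Y) = 1.2848 bits


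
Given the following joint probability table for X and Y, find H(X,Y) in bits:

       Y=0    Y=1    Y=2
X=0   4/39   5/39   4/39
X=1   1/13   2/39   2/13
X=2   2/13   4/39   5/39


H(X,Y) = -Σ p(x,y) log₂ p(x,y)
  p(0,0)=4/39: -0.1026 × log₂(0.1026) = 0.3370
  p(0,1)=5/39: -0.1282 × log₂(0.1282) = 0.3799
  p(0,2)=4/39: -0.1026 × log₂(0.1026) = 0.3370
  p(1,0)=1/13: -0.0769 × log₂(0.0769) = 0.2846
  p(1,1)=2/39: -0.0513 × log₂(0.0513) = 0.2198
  p(1,2)=2/13: -0.1538 × log₂(0.1538) = 0.4155
  p(2,0)=2/13: -0.1538 × log₂(0.1538) = 0.4155
  p(2,1)=4/39: -0.1026 × log₂(0.1026) = 0.3370
  p(2,2)=5/39: -0.1282 × log₂(0.1282) = 0.3799
H(X,Y) = 3.1061 bits


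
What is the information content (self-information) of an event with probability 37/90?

Information content I(x) = -log₂(p(x))
I = -log₂(37/90) = -log₂(0.4111)
I = 1.2824 bits


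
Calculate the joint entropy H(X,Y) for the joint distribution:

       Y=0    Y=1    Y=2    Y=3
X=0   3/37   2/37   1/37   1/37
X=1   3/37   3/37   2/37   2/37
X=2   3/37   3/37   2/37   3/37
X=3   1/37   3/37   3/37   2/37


H(X,Y) = -Σ p(x,y) log₂ p(x,y)
  p(0,0)=3/37: -0.0811 × log₂(0.0811) = 0.2939
  p(0,1)=2/37: -0.0541 × log₂(0.0541) = 0.2275
  p(0,2)=1/37: -0.0270 × log₂(0.0270) = 0.1408
  p(0,3)=1/37: -0.0270 × log₂(0.0270) = 0.1408
  p(1,0)=3/37: -0.0811 × log₂(0.0811) = 0.2939
  p(1,1)=3/37: -0.0811 × log₂(0.0811) = 0.2939
  p(1,2)=2/37: -0.0541 × log₂(0.0541) = 0.2275
  p(1,3)=2/37: -0.0541 × log₂(0.0541) = 0.2275
  p(2,0)=3/37: -0.0811 × log₂(0.0811) = 0.2939
  p(2,1)=3/37: -0.0811 × log₂(0.0811) = 0.2939
  p(2,2)=2/37: -0.0541 × log₂(0.0541) = 0.2275
  p(2,3)=3/37: -0.0811 × log₂(0.0811) = 0.2939
  p(3,0)=1/37: -0.0270 × log₂(0.0270) = 0.1408
  p(3,1)=3/37: -0.0811 × log₂(0.0811) = 0.2939
  p(3,2)=3/37: -0.0811 × log₂(0.0811) = 0.2939
  p(3,3)=2/37: -0.0541 × log₂(0.0541) = 0.2275
H(X,Y) = 3.9111 bits


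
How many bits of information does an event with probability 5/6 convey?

Information content I(x) = -log₂(p(x))
I = -log₂(5/6) = -log₂(0.8333)
I = 0.2630 bits


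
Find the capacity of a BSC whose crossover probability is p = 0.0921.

For BSC with error probability p:
C = 1 - H(p) where H(p) is binary entropy
H(0.0921) = -0.0921 × log₂(0.0921) - 0.9079 × log₂(0.9079)
H(p) = 0.4434
C = 1 - 0.4434 = 0.5566 bits/use


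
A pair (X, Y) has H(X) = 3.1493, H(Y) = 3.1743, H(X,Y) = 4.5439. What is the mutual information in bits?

I(X;Y) = H(X) + H(Y) - H(X,Y)
I(X;Y) = 3.1493 + 3.1743 - 4.5439 = 1.7797 bits


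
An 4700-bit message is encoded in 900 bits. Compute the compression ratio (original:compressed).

Compression ratio = Original / Compressed
= 4700 / 900 = 5.22:1


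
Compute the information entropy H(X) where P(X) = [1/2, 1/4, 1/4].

H(X) = -Σ p(x) log₂ p(x)
  -1/2 × log₂(1/2) = 0.5000
  -1/4 × log₂(1/4) = 0.5000
  -1/4 × log₂(1/4) = 0.5000
H(X) = 1.5000 bits


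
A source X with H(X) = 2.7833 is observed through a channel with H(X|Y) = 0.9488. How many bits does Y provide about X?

I(X;Y) = H(X) - H(X|Y)
I(X;Y) = 2.7833 - 0.9488 = 1.8345 bits


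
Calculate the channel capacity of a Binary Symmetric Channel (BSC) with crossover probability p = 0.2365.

For BSC with error probability p:
C = 1 - H(p) where H(p) is binary entropy
H(0.2365) = -0.2365 × log₂(0.2365) - 0.7635 × log₂(0.7635)
H(p) = 0.7892
C = 1 - 0.7892 = 0.2108 bits/use


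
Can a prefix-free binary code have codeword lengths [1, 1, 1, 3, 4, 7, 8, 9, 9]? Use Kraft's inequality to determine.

Kraft inequality: Σ 2^(-l_i) ≤ 1 for prefix-free code
Calculating: 2^(-1) + 2^(-1) + 2^(-1) + 2^(-3) + 2^(-4) + 2^(-7) + 2^(-8) + 2^(-9) + 2^(-9)
= 0.5 + 0.5 + 0.5 + 0.125 + 0.0625 + 0.0078125 + 0.00390625 + 0.001953125 + 0.001953125
= 1.7031
Since 1.7031 > 1, prefix-free code does not exist


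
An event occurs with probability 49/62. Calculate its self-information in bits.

Information content I(x) = -log₂(p(x))
I = -log₂(49/62) = -log₂(0.7903)
I = 0.3395 bits


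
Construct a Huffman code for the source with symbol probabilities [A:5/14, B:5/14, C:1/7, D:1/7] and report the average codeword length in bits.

Huffman tree construction:
Combine smallest probabilities repeatedly
Resulting codes:
  A: 11 (length 2)
  B: 0 (length 1)
  C: 100 (length 3)
  D: 101 (length 3)
Average length = Σ p(s) × length(s) = 1.9286 bits


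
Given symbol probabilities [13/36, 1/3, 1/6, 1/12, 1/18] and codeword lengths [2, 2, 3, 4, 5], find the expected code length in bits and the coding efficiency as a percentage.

Average length L = Σ p_i × l_i = 2.5000 bits
Entropy H = 2.0202 bits
Efficiency η = H/L × 100% = 80.81%


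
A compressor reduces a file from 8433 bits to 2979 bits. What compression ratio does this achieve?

Compression ratio = Original / Compressed
= 8433 / 2979 = 2.83:1


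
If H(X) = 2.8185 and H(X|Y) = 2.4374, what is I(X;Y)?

I(X;Y) = H(X) - H(X|Y)
I(X;Y) = 2.8185 - 2.4374 = 0.3811 bits


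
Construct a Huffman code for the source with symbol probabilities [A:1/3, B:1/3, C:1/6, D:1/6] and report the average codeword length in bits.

Huffman tree construction:
Combine smallest probabilities repeatedly
Resulting codes:
  A: 10 (length 2)
  B: 11 (length 2)
  C: 00 (length 2)
  D: 01 (length 2)
Average length = Σ p(s) × length(s) = 2.0000 bits


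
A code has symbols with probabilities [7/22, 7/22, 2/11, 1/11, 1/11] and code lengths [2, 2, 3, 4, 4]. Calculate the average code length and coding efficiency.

Average length L = Σ p_i × l_i = 2.5455 bits
Entropy H = 2.1275 bits
Efficiency η = H/L × 100% = 83.58%


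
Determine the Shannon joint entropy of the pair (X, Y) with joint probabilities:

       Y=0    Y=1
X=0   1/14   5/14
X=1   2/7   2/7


H(X,Y) = -Σ p(x,y) log₂ p(x,y)
  p(0,0)=1/14: -0.0714 × log₂(0.0714) = 0.2720
  p(0,1)=5/14: -0.3571 × log₂(0.3571) = 0.5305
  p(1,0)=2/7: -0.2857 × log₂(0.2857) = 0.5164
  p(1,1)=2/7: -0.2857 × log₂(0.2857) = 0.5164
H(X,Y) = 1.8352 bits


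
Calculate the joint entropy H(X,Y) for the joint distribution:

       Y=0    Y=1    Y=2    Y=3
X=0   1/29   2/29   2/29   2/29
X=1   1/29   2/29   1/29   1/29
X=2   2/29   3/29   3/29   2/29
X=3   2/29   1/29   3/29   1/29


H(X,Y) = -Σ p(x,y) log₂ p(x,y)
  p(0,0)=1/29: -0.0345 × log₂(0.0345) = 0.1675
  p(0,1)=2/29: -0.0690 × log₂(0.0690) = 0.2661
  p(0,2)=2/29: -0.0690 × log₂(0.0690) = 0.2661
  p(0,3)=2/29: -0.0690 × log₂(0.0690) = 0.2661
  p(1,0)=1/29: -0.0345 × log₂(0.0345) = 0.1675
  p(1,1)=2/29: -0.0690 × log₂(0.0690) = 0.2661
  p(1,2)=1/29: -0.0345 × log₂(0.0345) = 0.1675
  p(1,3)=1/29: -0.0345 × log₂(0.0345) = 0.1675
  p(2,0)=2/29: -0.0690 × log₂(0.0690) = 0.2661
  p(2,1)=3/29: -0.1034 × log₂(0.1034) = 0.3386
  p(2,2)=3/29: -0.1034 × log₂(0.1034) = 0.3386
  p(2,3)=2/29: -0.0690 × log₂(0.0690) = 0.2661
  p(3,0)=2/29: -0.0690 × log₂(0.0690) = 0.2661
  p(3,1)=1/29: -0.0345 × log₂(0.0345) = 0.1675
  p(3,2)=3/29: -0.1034 × log₂(0.1034) = 0.3386
  p(3,3)=1/29: -0.0345 × log₂(0.0345) = 0.1675
H(X,Y) = 3.8833 bits


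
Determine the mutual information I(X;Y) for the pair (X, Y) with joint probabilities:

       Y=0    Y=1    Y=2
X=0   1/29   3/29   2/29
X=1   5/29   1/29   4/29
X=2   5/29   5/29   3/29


H(X) = 1.5189, H(Y) = 1.5782, H(X,Y) = 2.9842
I(X;Y) = H(X) + H(Y) - H(X,Y) = 0.1129 bits


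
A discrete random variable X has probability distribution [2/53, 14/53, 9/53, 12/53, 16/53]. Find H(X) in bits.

H(X) = -Σ p(x) log₂ p(x)
  -2/53 × log₂(2/53) = 0.1784
  -14/53 × log₂(14/53) = 0.5073
  -9/53 × log₂(9/53) = 0.4344
  -12/53 × log₂(12/53) = 0.4852
  -16/53 × log₂(16/53) = 0.5216
H(X) = 2.1269 bits


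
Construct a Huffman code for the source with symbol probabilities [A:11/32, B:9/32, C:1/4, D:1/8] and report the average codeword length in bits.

Huffman tree construction:
Combine smallest probabilities repeatedly
Resulting codes:
  A: 11 (length 2)
  B: 10 (length 2)
  C: 01 (length 2)
  D: 00 (length 2)
Average length = Σ p(s) × length(s) = 2.0000 bits


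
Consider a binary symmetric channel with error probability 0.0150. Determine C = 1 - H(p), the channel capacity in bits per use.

For BSC with error probability p:
C = 1 - H(p) where H(p) is binary entropy
H(0.0150) = -0.0150 × log₂(0.0150) - 0.9850 × log₂(0.9850)
H(p) = 0.1124
C = 1 - 0.1124 = 0.8876 bits/use


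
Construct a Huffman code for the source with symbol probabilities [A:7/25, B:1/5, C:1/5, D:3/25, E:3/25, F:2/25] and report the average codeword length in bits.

Huffman tree construction:
Combine smallest probabilities repeatedly
Resulting codes:
  A: 10 (length 2)
  B: 111 (length 3)
  C: 00 (length 2)
  D: 011 (length 3)
  E: 110 (length 3)
  F: 010 (length 3)
Average length = Σ p(s) × length(s) = 2.5200 bits


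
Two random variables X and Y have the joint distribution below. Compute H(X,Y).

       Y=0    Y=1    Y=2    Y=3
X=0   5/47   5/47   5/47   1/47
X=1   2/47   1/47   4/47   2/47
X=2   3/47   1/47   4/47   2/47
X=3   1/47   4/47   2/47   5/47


H(X,Y) = -Σ p(x,y) log₂ p(x,y)
  p(0,0)=5/47: -0.1064 × log₂(0.1064) = 0.3439
  p(0,1)=5/47: -0.1064 × log₂(0.1064) = 0.3439
  p(0,2)=5/47: -0.1064 × log₂(0.1064) = 0.3439
  p(0,3)=1/47: -0.0213 × log₂(0.0213) = 0.1182
  p(1,0)=2/47: -0.0426 × log₂(0.0426) = 0.1938
  p(1,1)=1/47: -0.0213 × log₂(0.0213) = 0.1182
  p(1,2)=4/47: -0.0851 × log₂(0.0851) = 0.3025
  p(1,3)=2/47: -0.0426 × log₂(0.0426) = 0.1938
  p(2,0)=3/47: -0.0638 × log₂(0.0638) = 0.2534
  p(2,1)=1/47: -0.0213 × log₂(0.0213) = 0.1182
  p(2,2)=4/47: -0.0851 × log₂(0.0851) = 0.3025
  p(2,3)=2/47: -0.0426 × log₂(0.0426) = 0.1938
  p(3,0)=1/47: -0.0213 × log₂(0.0213) = 0.1182
  p(3,1)=4/47: -0.0851 × log₂(0.0851) = 0.3025
  p(3,2)=2/47: -0.0426 × log₂(0.0426) = 0.1938
  p(3,3)=5/47: -0.1064 × log₂(0.1064) = 0.3439
H(X,Y) = 3.7845 bits


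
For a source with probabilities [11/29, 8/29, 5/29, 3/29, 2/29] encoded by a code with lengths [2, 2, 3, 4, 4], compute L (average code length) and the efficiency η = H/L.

Average length L = Σ p_i × l_i = 2.5172 bits
Entropy H = 2.0849 bits
Efficiency η = H/L × 100% = 82.83%


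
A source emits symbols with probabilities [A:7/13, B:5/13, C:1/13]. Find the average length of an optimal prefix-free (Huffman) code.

Huffman tree construction:
Combine smallest probabilities repeatedly
Resulting codes:
  A: 1 (length 1)
  B: 01 (length 2)
  C: 00 (length 2)
Average length = Σ p(s) × length(s) = 1.4615 bits


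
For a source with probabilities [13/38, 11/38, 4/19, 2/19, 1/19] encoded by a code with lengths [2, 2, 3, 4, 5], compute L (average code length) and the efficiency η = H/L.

Average length L = Σ p_i × l_i = 2.5789 bits
Entropy H = 2.0858 bits
Efficiency η = H/L × 100% = 80.88%


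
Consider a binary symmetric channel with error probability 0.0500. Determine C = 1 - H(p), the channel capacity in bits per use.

For BSC with error probability p:
C = 1 - H(p) where H(p) is binary entropy
H(0.0500) = -0.0500 × log₂(0.0500) - 0.9500 × log₂(0.9500)
H(p) = 0.2864
C = 1 - 0.2864 = 0.7136 bits/use


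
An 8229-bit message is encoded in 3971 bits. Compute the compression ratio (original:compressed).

Compression ratio = Original / Compressed
= 8229 / 3971 = 2.07:1


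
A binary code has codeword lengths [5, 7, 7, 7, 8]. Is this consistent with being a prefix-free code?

Kraft inequality: Σ 2^(-l_i) ≤ 1 for prefix-free code
Calculating: 2^(-5) + 2^(-7) + 2^(-7) + 2^(-7) + 2^(-8)
= 0.03125 + 0.0078125 + 0.0078125 + 0.0078125 + 0.00390625
= 0.0586
Since 0.0586 ≤ 1, prefix-free code exists


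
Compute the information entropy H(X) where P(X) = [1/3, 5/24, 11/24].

H(X) = -Σ p(x) log₂ p(x)
  -1/3 × log₂(1/3) = 0.5283
  -5/24 × log₂(5/24) = 0.4715
  -11/24 × log₂(11/24) = 0.5159
H(X) = 1.5157 bits


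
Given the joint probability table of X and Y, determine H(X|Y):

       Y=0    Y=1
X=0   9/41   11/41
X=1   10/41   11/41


H(X|Y) = Σ_y p(y) H(X|Y=y)
  p(Y=0) = 19/41, H(X|Y=0) = 0.9980
  p(Y=1) = 22/41, H(X|Y=1) = 1.0000
H(X|Y) = 0.4634×0.9980 + 0.5366×1.0000 = 0.9991 bits


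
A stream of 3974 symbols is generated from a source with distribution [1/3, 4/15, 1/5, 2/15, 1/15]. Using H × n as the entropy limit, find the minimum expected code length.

Entropy H = 2.1493 bits/symbol
Minimum bits = H × n = 2.1493 × 3974
= 8541.14 bits


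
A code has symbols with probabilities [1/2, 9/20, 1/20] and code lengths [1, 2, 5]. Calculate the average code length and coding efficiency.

Average length L = Σ p_i × l_i = 1.6500 bits
Entropy H = 1.2345 bits
Efficiency η = H/L × 100% = 74.82%


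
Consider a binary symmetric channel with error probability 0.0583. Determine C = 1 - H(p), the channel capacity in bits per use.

For BSC with error probability p:
C = 1 - H(p) where H(p) is binary entropy
H(0.0583) = -0.0583 × log₂(0.0583) - 0.9417 × log₂(0.9417)
H(p) = 0.3207
C = 1 - 0.3207 = 0.6793 bits/use


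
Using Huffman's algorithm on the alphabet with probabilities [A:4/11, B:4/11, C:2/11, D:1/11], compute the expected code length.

Huffman tree construction:
Combine smallest probabilities repeatedly
Resulting codes:
  A: 11 (length 2)
  B: 0 (length 1)
  C: 101 (length 3)
  D: 100 (length 3)
Average length = Σ p(s) × length(s) = 1.9091 bits


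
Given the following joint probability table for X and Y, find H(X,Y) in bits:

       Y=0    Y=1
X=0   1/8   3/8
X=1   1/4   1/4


H(X,Y) = -Σ p(x,y) log₂ p(x,y)
  p(0,0)=1/8: -0.1250 × log₂(0.1250) = 0.3750
  p(0,1)=3/8: -0.3750 × log₂(0.3750) = 0.5306
  p(1,0)=1/4: -0.2500 × log₂(0.2500) = 0.5000
  p(1,1)=1/4: -0.2500 × log₂(0.2500) = 0.5000
H(X,Y) = 1.9056 bits


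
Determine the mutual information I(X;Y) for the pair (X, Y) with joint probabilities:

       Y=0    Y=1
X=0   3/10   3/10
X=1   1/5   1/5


H(X) = 0.9710, H(Y) = 1.0000, H(X,Y) = 1.9710
I(X;Y) = H(X) + H(Y) - H(X,Y) = 0.0000 bits


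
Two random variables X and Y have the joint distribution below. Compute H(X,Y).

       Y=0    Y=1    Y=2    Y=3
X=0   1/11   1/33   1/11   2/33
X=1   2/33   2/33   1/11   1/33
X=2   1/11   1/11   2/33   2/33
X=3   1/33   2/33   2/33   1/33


H(X,Y) = -Σ p(x,y) log₂ p(x,y)
  p(0,0)=1/11: -0.0909 × log₂(0.0909) = 0.3145
  p(0,1)=1/33: -0.0303 × log₂(0.0303) = 0.1529
  p(0,2)=1/11: -0.0909 × log₂(0.0909) = 0.3145
  p(0,3)=2/33: -0.0606 × log₂(0.0606) = 0.2451
  p(1,0)=2/33: -0.0606 × log₂(0.0606) = 0.2451
  p(1,1)=2/33: -0.0606 × log₂(0.0606) = 0.2451
  p(1,2)=1/11: -0.0909 × log₂(0.0909) = 0.3145
  p(1,3)=1/33: -0.0303 × log₂(0.0303) = 0.1529
  p(2,0)=1/11: -0.0909 × log₂(0.0909) = 0.3145
  p(2,1)=1/11: -0.0909 × log₂(0.0909) = 0.3145
  p(2,2)=2/33: -0.0606 × log₂(0.0606) = 0.2451
  p(2,3)=2/33: -0.0606 × log₂(0.0606) = 0.2451
  p(3,0)=1/33: -0.0303 × log₂(0.0303) = 0.1529
  p(3,1)=2/33: -0.0606 × log₂(0.0606) = 0.2451
  p(3,2)=2/33: -0.0606 × log₂(0.0606) = 0.2451
  p(3,3)=1/33: -0.0303 × log₂(0.0303) = 0.1529
H(X,Y) = 3.8997 bits


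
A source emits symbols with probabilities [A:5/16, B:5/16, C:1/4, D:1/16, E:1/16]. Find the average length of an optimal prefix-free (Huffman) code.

Huffman tree construction:
Combine smallest probabilities repeatedly
Resulting codes:
  A: 10 (length 2)
  B: 11 (length 2)
  C: 01 (length 2)
  D: 000 (length 3)
  E: 001 (length 3)
Average length = Σ p(s) × length(s) = 2.1250 bits


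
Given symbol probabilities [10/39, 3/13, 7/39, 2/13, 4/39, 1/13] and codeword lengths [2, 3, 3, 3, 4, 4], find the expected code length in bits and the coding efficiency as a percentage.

Average length L = Σ p_i × l_i = 2.9231 bits
Entropy H = 2.4735 bits
Efficiency η = H/L × 100% = 84.62%


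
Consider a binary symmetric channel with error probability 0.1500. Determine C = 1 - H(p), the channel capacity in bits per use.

For BSC with error probability p:
C = 1 - H(p) where H(p) is binary entropy
H(0.1500) = -0.1500 × log₂(0.1500) - 0.8500 × log₂(0.8500)
H(p) = 0.6098
C = 1 - 0.6098 = 0.3902 bits/use


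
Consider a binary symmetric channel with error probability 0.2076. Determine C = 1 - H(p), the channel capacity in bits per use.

For BSC with error probability p:
C = 1 - H(p) where H(p) is binary entropy
H(0.2076) = -0.2076 × log₂(0.2076) - 0.7924 × log₂(0.7924)
H(p) = 0.7369
C = 1 - 0.7369 = 0.2631 bits/use


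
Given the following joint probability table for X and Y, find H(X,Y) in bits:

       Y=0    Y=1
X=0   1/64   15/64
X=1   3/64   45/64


H(X,Y) = -Σ p(x,y) log₂ p(x,y)
  p(0,0)=1/64: -0.0156 × log₂(0.0156) = 0.0938
  p(0,1)=15/64: -0.2344 × log₂(0.2344) = 0.4906
  p(1,0)=3/64: -0.0469 × log₂(0.0469) = 0.2070
  p(1,1)=45/64: -0.7031 × log₂(0.7031) = 0.3573
H(X,Y) = 1.1486 bits


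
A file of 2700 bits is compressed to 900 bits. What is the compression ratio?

Compression ratio = Original / Compressed
= 2700 / 900 = 3.00:1


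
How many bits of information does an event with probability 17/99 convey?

Information content I(x) = -log₂(p(x))
I = -log₂(17/99) = -log₂(0.1717)
I = 2.5419 bits


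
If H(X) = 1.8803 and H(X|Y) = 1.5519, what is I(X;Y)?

I(X;Y) = H(X) - H(X|Y)
I(X;Y) = 1.8803 - 1.5519 = 0.3284 bits


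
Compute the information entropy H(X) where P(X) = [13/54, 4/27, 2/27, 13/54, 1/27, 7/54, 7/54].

H(X) = -Σ p(x) log₂ p(x)
  -13/54 × log₂(13/54) = 0.4946
  -4/27 × log₂(4/27) = 0.4081
  -2/27 × log₂(2/27) = 0.2781
  -13/54 × log₂(13/54) = 0.4946
  -1/27 × log₂(1/27) = 0.1761
  -7/54 × log₂(7/54) = 0.3821
  -7/54 × log₂(7/54) = 0.3821
H(X) = 2.6157 bits


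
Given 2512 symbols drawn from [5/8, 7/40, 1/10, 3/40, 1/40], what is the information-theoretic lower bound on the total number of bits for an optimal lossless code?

Entropy H = 1.6094 bits/symbol
Minimum bits = H × n = 1.6094 × 2512
= 4042.71 bits


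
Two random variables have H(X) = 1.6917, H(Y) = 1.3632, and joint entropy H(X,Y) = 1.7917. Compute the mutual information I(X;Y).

I(X;Y) = H(X) + H(Y) - H(X,Y)
I(X;Y) = 1.6917 + 1.3632 - 1.7917 = 1.2632 bits


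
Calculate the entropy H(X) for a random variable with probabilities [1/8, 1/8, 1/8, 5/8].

H(X) = -Σ p(x) log₂ p(x)
  -1/8 × log₂(1/8) = 0.3750
  -1/8 × log₂(1/8) = 0.3750
  -1/8 × log₂(1/8) = 0.3750
  -5/8 × log₂(5/8) = 0.4238
H(X) = 1.5488 bits


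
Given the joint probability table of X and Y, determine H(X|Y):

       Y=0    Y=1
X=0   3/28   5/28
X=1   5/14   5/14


H(X|Y) = Σ_y p(y) H(X|Y=y)
  p(Y=0) = 13/28, H(X|Y=0) = 0.7793
  p(Y=1) = 15/28, H(X|Y=1) = 0.9183
H(X|Y) = 0.4643×0.7793 + 0.5357×0.9183 = 0.8538 bits


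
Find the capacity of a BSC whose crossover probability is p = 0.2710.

For BSC with error probability p:
C = 1 - H(p) where H(p) is binary entropy
H(0.2710) = -0.2710 × log₂(0.2710) - 0.7290 × log₂(0.7290)
H(p) = 0.8429
C = 1 - 0.8429 = 0.1571 bits/use


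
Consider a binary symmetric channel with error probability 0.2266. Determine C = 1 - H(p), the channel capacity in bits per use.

For BSC with error probability p:
C = 1 - H(p) where H(p) is binary entropy
H(0.2266) = -0.2266 × log₂(0.2266) - 0.7734 × log₂(0.7734)
H(p) = 0.7720
C = 1 - 0.7720 = 0.2280 bits/use


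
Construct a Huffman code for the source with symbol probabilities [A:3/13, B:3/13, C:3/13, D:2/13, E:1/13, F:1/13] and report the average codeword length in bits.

Huffman tree construction:
Combine smallest probabilities repeatedly
Resulting codes:
  A: 00 (length 2)
  B: 01 (length 2)
  C: 10 (length 2)
  D: 110 (length 3)
  E: 1110 (length 4)
  F: 1111 (length 4)
Average length = Σ p(s) × length(s) = 2.4615 bits


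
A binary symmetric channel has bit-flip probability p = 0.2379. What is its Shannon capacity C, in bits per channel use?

For BSC with error probability p:
C = 1 - H(p) where H(p) is binary entropy
H(0.2379) = -0.2379 × log₂(0.2379) - 0.7621 × log₂(0.7621)
H(p) = 0.7915
C = 1 - 0.7915 = 0.2085 bits/use


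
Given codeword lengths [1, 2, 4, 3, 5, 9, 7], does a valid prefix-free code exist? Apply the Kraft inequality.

Kraft inequality: Σ 2^(-l_i) ≤ 1 for prefix-free code
Calculating: 2^(-1) + 2^(-2) + 2^(-4) + 2^(-3) + 2^(-5) + 2^(-9) + 2^(-7)
= 0.5 + 0.25 + 0.0625 + 0.125 + 0.03125 + 0.001953125 + 0.0078125
= 0.9785
Since 0.9785 ≤ 1, prefix-free code exists


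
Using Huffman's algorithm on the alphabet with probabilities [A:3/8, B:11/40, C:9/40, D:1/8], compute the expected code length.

Huffman tree construction:
Combine smallest probabilities repeatedly
Resulting codes:
  A: 0 (length 1)
  B: 10 (length 2)
  C: 111 (length 3)
  D: 110 (length 3)
Average length = Σ p(s) × length(s) = 1.9750 bits


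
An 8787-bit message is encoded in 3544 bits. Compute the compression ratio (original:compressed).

Compression ratio = Original / Compressed
= 8787 / 3544 = 2.48:1


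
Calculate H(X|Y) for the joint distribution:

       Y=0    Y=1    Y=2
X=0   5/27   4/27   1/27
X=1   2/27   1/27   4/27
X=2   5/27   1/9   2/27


H(X|Y) = Σ_y p(y) H(X|Y=y)
  p(Y=0) = 4/9, H(X|Y=0) = 1.4834
  p(Y=1) = 8/27, H(X|Y=1) = 1.4056
  p(Y=2) = 7/27, H(X|Y=2) = 1.3788
H(X|Y) = 0.4444×1.4834 + 0.2963×1.4056 + 0.2593×1.3788 = 1.4332 bits


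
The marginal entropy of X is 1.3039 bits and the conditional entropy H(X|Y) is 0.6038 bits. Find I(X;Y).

I(X;Y) = H(X) - H(X|Y)
I(X;Y) = 1.3039 - 0.6038 = 0.7001 bits


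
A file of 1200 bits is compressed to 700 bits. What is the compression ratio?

Compression ratio = Original / Compressed
= 1200 / 700 = 1.71:1


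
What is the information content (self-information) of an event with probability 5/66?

Information content I(x) = -log₂(p(x))
I = -log₂(5/66) = -log₂(0.0758)
I = 3.7225 bits


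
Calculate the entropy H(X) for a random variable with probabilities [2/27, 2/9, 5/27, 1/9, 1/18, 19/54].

H(X) = -Σ p(x) log₂ p(x)
  -2/27 × log₂(2/27) = 0.2781
  -2/9 × log₂(2/9) = 0.4822
  -5/27 × log₂(5/27) = 0.4505
  -1/9 × log₂(1/9) = 0.3522
  -1/18 × log₂(1/18) = 0.2317
  -19/54 × log₂(19/54) = 0.5302
H(X) = 2.3250 bits


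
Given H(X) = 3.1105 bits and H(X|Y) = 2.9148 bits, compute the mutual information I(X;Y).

I(X;Y) = H(X) - H(X|Y)
I(X;Y) = 3.1105 - 2.9148 = 0.1957 bits


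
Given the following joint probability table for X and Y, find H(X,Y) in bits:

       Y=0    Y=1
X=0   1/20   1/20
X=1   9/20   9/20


H(X,Y) = -Σ p(x,y) log₂ p(x,y)
  p(0,0)=1/20: -0.0500 × log₂(0.0500) = 0.2161
  p(0,1)=1/20: -0.0500 × log₂(0.0500) = 0.2161
  p(1,0)=9/20: -0.4500 × log₂(0.4500) = 0.5184
  p(1,1)=9/20: -0.4500 × log₂(0.4500) = 0.5184
H(X,Y) = 1.4690 bits


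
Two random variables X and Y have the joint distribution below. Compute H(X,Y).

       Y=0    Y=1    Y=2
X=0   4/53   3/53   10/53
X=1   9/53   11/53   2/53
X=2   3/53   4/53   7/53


H(X,Y) = -Σ p(x,y) log₂ p(x,y)
  p(0,0)=4/53: -0.0755 × log₂(0.0755) = 0.2814
  p(0,1)=3/53: -0.0566 × log₂(0.0566) = 0.2345
  p(0,2)=10/53: -0.1887 × log₂(0.1887) = 0.4540
  p(1,0)=9/53: -0.1698 × log₂(0.1698) = 0.4344
  p(1,1)=11/53: -0.2075 × log₂(0.2075) = 0.4708
  p(1,2)=2/53: -0.0377 × log₂(0.0377) = 0.1784
  p(2,0)=3/53: -0.0566 × log₂(0.0566) = 0.2345
  p(2,1)=4/53: -0.0755 × log₂(0.0755) = 0.2814
  p(2,2)=7/53: -0.1321 × log₂(0.1321) = 0.3857
H(X,Y) = 2.9550 bits


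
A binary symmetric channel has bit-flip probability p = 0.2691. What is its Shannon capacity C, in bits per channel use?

For BSC with error probability p:
C = 1 - H(p) where H(p) is binary entropy
H(0.2691) = -0.2691 × log₂(0.2691) - 0.7309 × log₂(0.7309)
H(p) = 0.8402
C = 1 - 0.8402 = 0.1598 bits/use


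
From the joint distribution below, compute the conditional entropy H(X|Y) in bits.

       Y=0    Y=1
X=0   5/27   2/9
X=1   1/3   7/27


H(X|Y) = Σ_y p(y) H(X|Y=y)
  p(Y=0) = 14/27, H(X|Y=0) = 0.9403
  p(Y=1) = 13/27, H(X|Y=1) = 0.9957
H(X|Y) = 0.5185×0.9403 + 0.4815×0.9957 = 0.9670 bits


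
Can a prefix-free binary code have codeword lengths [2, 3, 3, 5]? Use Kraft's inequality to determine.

Kraft inequality: Σ 2^(-l_i) ≤ 1 for prefix-free code
Calculating: 2^(-2) + 2^(-3) + 2^(-3) + 2^(-5)
= 0.25 + 0.125 + 0.125 + 0.03125
= 0.5312
Since 0.5312 ≤ 1, prefix-free code exists


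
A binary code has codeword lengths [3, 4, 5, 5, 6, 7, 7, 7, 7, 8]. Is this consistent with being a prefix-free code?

Kraft inequality: Σ 2^(-l_i) ≤ 1 for prefix-free code
Calculating: 2^(-3) + 2^(-4) + 2^(-5) + 2^(-5) + 2^(-6) + 2^(-7) + 2^(-7) + 2^(-7) + 2^(-7) + 2^(-8)
= 0.125 + 0.0625 + 0.03125 + 0.03125 + 0.015625 + 0.0078125 + 0.0078125 + 0.0078125 + 0.0078125 + 0.00390625
= 0.3008
Since 0.3008 ≤ 1, prefix-free code exists
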